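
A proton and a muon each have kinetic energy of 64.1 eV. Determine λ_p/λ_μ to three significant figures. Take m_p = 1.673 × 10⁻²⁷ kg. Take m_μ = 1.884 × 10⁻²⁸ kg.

At fixed KE, p = √(2mKE) so λ = h/p ∝ 1/√m.
λ_p/λ_μ = √(m_μ/m_p) = √(1.884 × 10⁻²⁸/1.673 × 10⁻²⁷) = √(0.1126) = 0.336.

λ_p/λ_μ = 0.336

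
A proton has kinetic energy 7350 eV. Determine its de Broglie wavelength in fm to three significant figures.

KE = 7350 eV = 1.177 × 10⁻¹⁵ J.
p = √(2mKE) = √(2 × 1.673 × 10⁻²⁷ × 1.177 × 10⁻¹⁵) = 1.985 × 10⁻²¹ kg·m/s.
λ = h/p = 6.626 × 10⁻³⁴ / 1.985 × 10⁻²¹ = 3.34 × 10⁻¹³ m = 334 fm.

λ = 334 fm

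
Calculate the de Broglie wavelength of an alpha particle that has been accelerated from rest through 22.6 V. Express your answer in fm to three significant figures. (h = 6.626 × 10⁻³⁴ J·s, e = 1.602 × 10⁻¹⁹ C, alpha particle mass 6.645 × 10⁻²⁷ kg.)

λ = 2140 fm

KE = 2eV = 2 × 1.602 × 10⁻¹⁹ × 22.60 = 7.241 × 10⁻¹⁸ J.
p = √(2mKE) = √(2 × 6.645 × 10⁻²⁷ × 7.241 × 10⁻¹⁸) = 3.102 × 10⁻²² kg·m/s.
λ = h/p = 6.626 × 10⁻³⁴ / 3.102 × 10⁻²² = 2.14 × 10⁻¹² m = 2140 fm.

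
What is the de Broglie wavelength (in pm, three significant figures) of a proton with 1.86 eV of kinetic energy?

KE = 1.86 eV = 2.980 × 10⁻¹⁹ J.
p = √(2mKE) = √(2 × 1.673 × 10⁻²⁷ × 2.980 × 10⁻¹⁹) = 3.158 × 10⁻²³ kg·m/s.
λ = h/p = 6.626 × 10⁻³⁴ / 3.158 × 10⁻²³ = 2.10 × 10⁻¹¹ m = 21.0 pm.

λ = 21.0 pm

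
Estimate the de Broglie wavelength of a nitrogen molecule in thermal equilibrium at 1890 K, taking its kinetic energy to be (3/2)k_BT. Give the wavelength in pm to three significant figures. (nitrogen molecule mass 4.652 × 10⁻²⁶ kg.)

λ = 11.0 pm

KE = (3/2)k_BT = 1.5 × 1.381 × 10⁻²³ × 1890 = 3.915 × 10⁻²⁰ J.
p = √(2mKE) = √(2 × 4.652 × 10⁻²⁶ × 3.915 × 10⁻²⁰) = 6.035 × 10⁻²³ kg·m/s.
λ = h/p = 1.10 × 10⁻¹¹ m = 11.0 pm.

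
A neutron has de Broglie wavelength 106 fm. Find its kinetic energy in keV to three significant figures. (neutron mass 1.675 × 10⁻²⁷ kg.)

KE = 72.8 keV

p = h/λ = 6.626 × 10⁻³⁴ / 1.060 × 10⁻¹³ = 6.251 × 10⁻²¹ kg·m/s.
KE = p²/(2m) = (6.251 × 10⁻²¹)² / (2 × 1.675 × 10⁻²⁷) = 1.166 × 10⁻¹⁴ J = 72.8 keV.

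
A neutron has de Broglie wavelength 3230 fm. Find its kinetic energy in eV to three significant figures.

KE = 78.4 eV

p = h/λ = 6.626 × 10⁻³⁴ / 3.230 × 10⁻¹² = 2.051 × 10⁻²² kg·m/s.
KE = p²/(2m) = (2.051 × 10⁻²²)² / (2 × 1.675 × 10⁻²⁷) = 1.256 × 10⁻¹⁷ J = 78.4 eV.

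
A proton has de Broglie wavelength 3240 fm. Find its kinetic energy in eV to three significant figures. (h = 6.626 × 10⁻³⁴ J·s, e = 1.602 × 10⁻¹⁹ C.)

KE = 78.0 eV

p = h/λ = 6.626 × 10⁻³⁴ / 3.240 × 10⁻¹² = 2.045 × 10⁻²² kg·m/s.
KE = p²/(2m) = (2.045 × 10⁻²²)² / (2 × 1.673 × 10⁻²⁷) = 1.250 × 10⁻¹⁷ J = 78.0 eV.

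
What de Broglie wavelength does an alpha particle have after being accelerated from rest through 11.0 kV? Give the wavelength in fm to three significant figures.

λ = 96.8 fm

KE = 2eV = 2 × 1.602 × 10⁻¹⁹ × 1.100 × 10⁴ = 3.524 × 10⁻¹⁵ J.
p = √(2mKE) = √(2 × 6.645 × 10⁻²⁷ × 3.524 × 10⁻¹⁵) = 6.844 × 10⁻²¹ kg·m/s.
λ = h/p = 6.626 × 10⁻³⁴ / 6.844 × 10⁻²¹ = 9.68 × 10⁻¹⁴ m = 96.8 fm.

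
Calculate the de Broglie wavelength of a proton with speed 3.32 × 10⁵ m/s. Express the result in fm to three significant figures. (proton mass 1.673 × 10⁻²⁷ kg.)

λ = 1190 fm

p = mv = 1.673 × 10⁻²⁷ × 3.32 × 10⁵ = 5.554 × 10⁻²² kg·m/s.
λ = h/p = 6.626 × 10⁻³⁴ / 5.554 × 10⁻²² = 1.19 × 10⁻¹² m = 1190 fm.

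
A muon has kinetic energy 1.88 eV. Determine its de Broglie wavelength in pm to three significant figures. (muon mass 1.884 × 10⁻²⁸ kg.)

KE = 1.88 eV = 3.012 × 10⁻¹⁹ J.
p = √(2mKE) = √(2 × 1.884 × 10⁻²⁸ × 3.012 × 10⁻¹⁹) = 1.065 × 10⁻²³ kg·m/s.
λ = h/p = 6.626 × 10⁻³⁴ / 1.065 × 10⁻²³ = 6.22 × 10⁻¹¹ m = 62.2 pm.

λ = 62.2 pm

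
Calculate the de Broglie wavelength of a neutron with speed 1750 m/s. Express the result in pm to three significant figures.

λ = 226 pm

p = mv = 1.675 × 10⁻²⁷ × 1750 = 2.931 × 10⁻²⁴ kg·m/s.
λ = h/p = 6.626 × 10⁻³⁴ / 2.931 × 10⁻²⁴ = 2.26 × 10⁻¹⁰ m = 226 pm.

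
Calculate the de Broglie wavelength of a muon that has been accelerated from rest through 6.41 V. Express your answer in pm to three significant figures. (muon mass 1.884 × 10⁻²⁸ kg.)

KE = eV = 1.602 × 10⁻¹⁹ × 6.410 = 1.027 × 10⁻¹⁸ J.
p = √(2mKE) = √(2 × 1.884 × 10⁻²⁸ × 1.027 × 10⁻¹⁸) = 1.967 × 10⁻²³ kg·m/s.
λ = h/p = 6.626 × 10⁻³⁴ / 1.967 × 10⁻²³ = 3.37 × 10⁻¹¹ m = 33.7 pm.

λ = 33.7 pm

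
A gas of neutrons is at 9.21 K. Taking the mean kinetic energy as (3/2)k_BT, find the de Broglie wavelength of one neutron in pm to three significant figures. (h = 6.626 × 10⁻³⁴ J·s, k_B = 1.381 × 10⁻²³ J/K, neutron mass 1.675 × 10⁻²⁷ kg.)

λ = 829 pm

KE = (3/2)k_BT = 1.5 × 1.381 × 10⁻²³ × 9.21 = 1.908 × 10⁻²² J.
p = √(2mKE) = √(2 × 1.675 × 10⁻²⁷ × 1.908 × 10⁻²²) = 7.995 × 10⁻²⁵ kg·m/s.
λ = h/p = 8.29 × 10⁻¹⁰ m = 829 pm.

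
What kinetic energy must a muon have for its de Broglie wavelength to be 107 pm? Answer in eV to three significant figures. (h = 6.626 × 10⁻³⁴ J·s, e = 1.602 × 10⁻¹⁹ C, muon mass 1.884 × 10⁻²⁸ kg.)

p = h/λ = 6.626 × 10⁻³⁴ / 1.070 × 10⁻¹⁰ = 6.193 × 10⁻²⁴ kg·m/s.
KE = p²/(2m) = (6.193 × 10⁻²⁴)² / (2 × 1.884 × 10⁻²⁸) = 1.018 × 10⁻¹⁹ J = 0.635 eV.

KE = 0.635 eV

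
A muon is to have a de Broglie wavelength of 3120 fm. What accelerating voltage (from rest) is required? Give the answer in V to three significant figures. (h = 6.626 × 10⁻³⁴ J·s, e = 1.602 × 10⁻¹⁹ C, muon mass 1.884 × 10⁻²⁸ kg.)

V = 747 V

p = h/λ = 6.626 × 10⁻³⁴ / 3.120 × 10⁻¹² = 2.124 × 10⁻²² kg·m/s.
KE = p²/(2m) = 1.197 × 10⁻¹⁶ J.
V = KE/e = 1.197 × 10⁻¹⁶ / (1.602 × 10⁻¹⁹) = 747 V.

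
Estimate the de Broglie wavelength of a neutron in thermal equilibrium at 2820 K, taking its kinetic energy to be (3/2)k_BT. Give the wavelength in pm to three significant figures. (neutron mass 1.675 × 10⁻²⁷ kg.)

KE = (3/2)k_BT = 1.5 × 1.381 × 10⁻²³ × 2820 = 5.842 × 10⁻²⁰ J.
p = √(2mKE) = √(2 × 1.675 × 10⁻²⁷ × 5.842 × 10⁻²⁰) = 1.399 × 10⁻²³ kg·m/s.
λ = h/p = 4.74 × 10⁻¹¹ m = 47.4 pm.

λ = 47.4 pm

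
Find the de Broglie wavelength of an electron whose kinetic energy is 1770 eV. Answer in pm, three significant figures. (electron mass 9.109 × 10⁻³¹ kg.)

λ = 29.2 pm

KE = 1770 eV = 2.836 × 10⁻¹⁶ J.
p = √(2mKE) = √(2 × 9.109 × 10⁻³¹ × 2.836 × 10⁻¹⁶) = 2.273 × 10⁻²³ kg·m/s.
λ = h/p = 6.626 × 10⁻³⁴ / 2.273 × 10⁻²³ = 2.92 × 10⁻¹¹ m = 29.2 pm.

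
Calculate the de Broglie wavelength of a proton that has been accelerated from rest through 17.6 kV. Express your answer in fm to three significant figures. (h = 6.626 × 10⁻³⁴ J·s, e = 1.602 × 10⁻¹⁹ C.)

λ = 216 fm

KE = eV = 1.602 × 10⁻¹⁹ × 1.760 × 10⁴ = 2.820 × 10⁻¹⁵ J.
p = √(2mKE) = √(2 × 1.673 × 10⁻²⁷ × 2.820 × 10⁻¹⁵) = 3.072 × 10⁻²¹ kg·m/s.
λ = h/p = 6.626 × 10⁻³⁴ / 3.072 × 10⁻²¹ = 2.16 × 10⁻¹³ m = 216 fm.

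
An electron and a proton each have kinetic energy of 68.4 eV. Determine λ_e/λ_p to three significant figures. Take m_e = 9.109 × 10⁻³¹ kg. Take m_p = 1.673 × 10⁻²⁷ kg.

λ_e/λ_p = 42.9

At fixed KE, p = √(2mKE) so λ = h/p ∝ 1/√m.
λ_e/λ_p = √(m_p/m_e) = √(1.673 × 10⁻²⁷/9.109 × 10⁻³¹) = √(1837) = 42.9.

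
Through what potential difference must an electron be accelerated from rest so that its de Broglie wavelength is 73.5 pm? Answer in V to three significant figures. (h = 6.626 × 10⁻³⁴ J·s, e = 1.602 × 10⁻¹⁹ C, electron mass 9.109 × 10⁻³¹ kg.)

V = 278 V

p = h/λ = 6.626 × 10⁻³⁴ / 7.350 × 10⁻¹¹ = 9.015 × 10⁻²⁴ kg·m/s.
KE = p²/(2m) = 4.461 × 10⁻¹⁷ J.
V = KE/e = 4.461 × 10⁻¹⁷ / (1.602 × 10⁻¹⁹) = 278 V.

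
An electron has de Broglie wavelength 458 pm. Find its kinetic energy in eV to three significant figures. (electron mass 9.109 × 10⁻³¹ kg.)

p = h/λ = 6.626 × 10⁻³⁴ / 4.580 × 10⁻¹⁰ = 1.447 × 10⁻²⁴ kg·m/s.
KE = p²/(2m) = (1.447 × 10⁻²⁴)² / (2 × 9.109 × 10⁻³¹) = 1.149 × 10⁻¹⁸ J = 7.17 eV.

KE = 7.17 eV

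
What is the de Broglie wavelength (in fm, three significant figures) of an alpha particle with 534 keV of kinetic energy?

KE = 534 keV = 8.555 × 10⁻¹⁴ J.
p = √(2mKE) = √(2 × 6.645 × 10⁻²⁷ × 8.555 × 10⁻¹⁴) = 3.372 × 10⁻²⁰ kg·m/s.
λ = h/p = 6.626 × 10⁻³⁴ / 3.372 × 10⁻²⁰ = 1.97 × 10⁻¹⁴ m = 19.7 fm.

λ = 19.7 fm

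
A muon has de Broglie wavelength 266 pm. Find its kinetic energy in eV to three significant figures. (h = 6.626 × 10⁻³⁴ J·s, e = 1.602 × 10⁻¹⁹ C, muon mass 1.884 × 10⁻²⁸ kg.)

p = h/λ = 6.626 × 10⁻³⁴ / 2.660 × 10⁻¹⁰ = 2.491 × 10⁻²⁴ kg·m/s.
KE = p²/(2m) = (2.491 × 10⁻²⁴)² / (2 × 1.884 × 10⁻²⁸) = 1.647 × 10⁻²⁰ J = 0.103 eV.

KE = 0.103 eV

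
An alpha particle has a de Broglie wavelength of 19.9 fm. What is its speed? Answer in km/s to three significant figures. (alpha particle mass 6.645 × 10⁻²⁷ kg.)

v = 5010 km/s

p = h/λ = 6.626 × 10⁻³⁴ / 1.990 × 10⁻¹⁴ = 3.330 × 10⁻²⁰ kg·m/s.
v = p/m = 3.330 × 10⁻²⁰ / 6.645 × 10⁻²⁷ = 5.01 × 10⁶ m/s = 5010 km/s.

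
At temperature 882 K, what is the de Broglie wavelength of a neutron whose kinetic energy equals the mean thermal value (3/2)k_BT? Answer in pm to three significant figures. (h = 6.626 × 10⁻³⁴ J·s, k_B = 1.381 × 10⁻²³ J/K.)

λ = 84.7 pm

KE = (3/2)k_BT = 1.5 × 1.381 × 10⁻²³ × 882 = 1.827 × 10⁻²⁰ J.
p = √(2mKE) = √(2 × 1.675 × 10⁻²⁷ × 1.827 × 10⁻²⁰) = 7.823 × 10⁻²⁴ kg·m/s.
λ = h/p = 8.47 × 10⁻¹¹ m = 84.7 pm.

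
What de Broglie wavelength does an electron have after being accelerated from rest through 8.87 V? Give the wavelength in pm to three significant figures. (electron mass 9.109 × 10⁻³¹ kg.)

KE = eV = 1.602 × 10⁻¹⁹ × 8.870 = 1.421 × 10⁻¹⁸ J.
p = √(2mKE) = √(2 × 9.109 × 10⁻³¹ × 1.421 × 10⁻¹⁸) = 1.609 × 10⁻²⁴ kg·m/s.
λ = h/p = 6.626 × 10⁻³⁴ / 1.609 × 10⁻²⁴ = 4.12 × 10⁻¹⁰ m = 412 pm.

λ = 412 pm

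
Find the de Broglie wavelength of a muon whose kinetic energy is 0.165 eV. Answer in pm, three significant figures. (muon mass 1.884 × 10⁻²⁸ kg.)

KE = 0.165 eV = 2.643 × 10⁻²⁰ J.
p = √(2mKE) = √(2 × 1.884 × 10⁻²⁸ × 2.643 × 10⁻²⁰) = 3.156 × 10⁻²⁴ kg·m/s.
λ = h/p = 6.626 × 10⁻³⁴ / 3.156 × 10⁻²⁴ = 2.10 × 10⁻¹⁰ m = 210 pm.

λ = 210 pm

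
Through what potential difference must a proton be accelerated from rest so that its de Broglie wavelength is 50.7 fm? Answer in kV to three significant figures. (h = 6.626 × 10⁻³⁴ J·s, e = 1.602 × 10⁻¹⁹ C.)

V = 319 kV

p = h/λ = 6.626 × 10⁻³⁴ / 5.070 × 10⁻¹⁴ = 1.307 × 10⁻²⁰ kg·m/s.
KE = p²/(2m) = 5.105 × 10⁻¹⁴ J.
V = KE/e = 5.105 × 10⁻¹⁴ / (1.602 × 10⁻¹⁹) = 319 kV.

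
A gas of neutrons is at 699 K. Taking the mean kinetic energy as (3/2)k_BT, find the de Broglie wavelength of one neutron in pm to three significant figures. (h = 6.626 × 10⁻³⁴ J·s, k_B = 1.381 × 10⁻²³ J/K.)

λ = 95.1 pm

KE = (3/2)k_BT = 1.5 × 1.381 × 10⁻²³ × 699 = 1.448 × 10⁻²⁰ J.
p = √(2mKE) = √(2 × 1.675 × 10⁻²⁷ × 1.448 × 10⁻²⁰) = 6.965 × 10⁻²⁴ kg·m/s.
λ = h/p = 9.51 × 10⁻¹¹ m = 95.1 pm.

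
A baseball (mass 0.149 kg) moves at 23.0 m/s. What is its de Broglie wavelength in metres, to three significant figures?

p = mv = 0.149 × 23.0 = 3.427 kg·m/s.
λ = h/p = 6.626 × 10⁻³⁴ / 3.427 = 1.93 × 10⁻³⁴ m.

λ = 1.93 × 10⁻³⁴ m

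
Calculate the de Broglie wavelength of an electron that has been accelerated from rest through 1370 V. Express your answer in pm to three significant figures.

λ = 33.1 pm

KE = eV = 1.602 × 10⁻¹⁹ × 1370 = 2.195 × 10⁻¹⁶ J.
p = √(2mKE) = √(2 × 9.109 × 10⁻³¹ × 2.195 × 10⁻¹⁶) = 2.000 × 10⁻²³ kg·m/s.
λ = h/p = 6.626 × 10⁻³⁴ / 2.000 × 10⁻²³ = 3.31 × 10⁻¹¹ m = 33.1 pm.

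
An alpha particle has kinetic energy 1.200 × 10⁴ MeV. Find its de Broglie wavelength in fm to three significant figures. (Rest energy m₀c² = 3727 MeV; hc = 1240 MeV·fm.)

Total energy E = KE + m₀c² = 1.200 × 10⁴ + 3727 = 15727 MeV.
(pc)² = E² − (m₀c²)² = (15727)² − (3727)² = 2.334 × 10⁸ MeV², so pc = 1.528 × 10⁴ MeV.
λ = hc/(pc) = 1240 MeV·fm / 1.528 × 10⁴ MeV = 0.0812 fm.

λ = 0.0812 fm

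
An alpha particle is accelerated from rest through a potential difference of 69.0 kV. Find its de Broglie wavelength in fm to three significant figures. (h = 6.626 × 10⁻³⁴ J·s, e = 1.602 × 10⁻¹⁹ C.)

KE = 2eV = 2 × 1.602 × 10⁻¹⁹ × 6.900 × 10⁴ = 2.211 × 10⁻¹⁴ J.
p = √(2mKE) = √(2 × 6.645 × 10⁻²⁷ × 2.211 × 10⁻¹⁴) = 1.714 × 10⁻²⁰ kg·m/s.
λ = h/p = 6.626 × 10⁻³⁴ / 1.714 × 10⁻²⁰ = 3.87 × 10⁻¹⁴ m = 38.7 fm.

λ = 38.7 fm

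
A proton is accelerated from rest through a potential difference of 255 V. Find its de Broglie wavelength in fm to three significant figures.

λ = 1790 fm

KE = eV = 1.602 × 10⁻¹⁹ × 255.0 = 4.085 × 10⁻¹⁷ J.
p = √(2mKE) = √(2 × 1.673 × 10⁻²⁷ × 4.085 × 10⁻¹⁷) = 3.697 × 10⁻²² kg·m/s.
λ = h/p = 6.626 × 10⁻³⁴ / 3.697 × 10⁻²² = 1.79 × 10⁻¹² m = 1790 fm.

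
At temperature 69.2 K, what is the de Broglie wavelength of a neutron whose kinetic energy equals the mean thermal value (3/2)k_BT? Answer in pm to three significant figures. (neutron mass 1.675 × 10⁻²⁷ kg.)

λ = 302 pm

KE = (3/2)k_BT = 1.5 × 1.381 × 10⁻²³ × 69.2 = 1.433 × 10⁻²¹ J.
p = √(2mKE) = √(2 × 1.675 × 10⁻²⁷ × 1.433 × 10⁻²¹) = 2.191 × 10⁻²⁴ kg·m/s.
λ = h/p = 3.02 × 10⁻¹⁰ m = 302 pm.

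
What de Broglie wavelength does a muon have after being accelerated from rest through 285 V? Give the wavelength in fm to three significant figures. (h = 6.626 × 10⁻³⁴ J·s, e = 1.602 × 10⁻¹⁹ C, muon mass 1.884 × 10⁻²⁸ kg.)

λ = 5050 fm

KE = eV = 1.602 × 10⁻¹⁹ × 285.0 = 4.566 × 10⁻¹⁷ J.
p = √(2mKE) = √(2 × 1.884 × 10⁻²⁸ × 4.566 × 10⁻¹⁷) = 1.312 × 10⁻²² kg·m/s.
λ = h/p = 6.626 × 10⁻³⁴ / 1.312 × 10⁻²² = 5.05 × 10⁻¹² m = 5050 fm.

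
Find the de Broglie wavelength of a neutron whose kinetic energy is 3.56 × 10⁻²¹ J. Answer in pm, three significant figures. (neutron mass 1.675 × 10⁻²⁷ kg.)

p = √(2mKE) = √(2 × 1.675 × 10⁻²⁷ × 3.560 × 10⁻²¹) = 3.453 × 10⁻²⁴ kg·m/s.
λ = h/p = 6.626 × 10⁻³⁴ / 3.453 × 10⁻²⁴ = 1.92 × 10⁻¹⁰ m = 192 pm.

λ = 192 pm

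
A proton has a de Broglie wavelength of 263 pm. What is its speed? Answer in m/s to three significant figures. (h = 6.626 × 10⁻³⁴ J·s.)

v = 1510 m/s

p = h/λ = 6.626 × 10⁻³⁴ / 2.630 × 10⁻¹⁰ = 2.519 × 10⁻²⁴ kg·m/s.
v = p/m = 2.519 × 10⁻²⁴ / 1.673 × 10⁻²⁷ = 1.51 × 10³ m/s = 1510 m/s.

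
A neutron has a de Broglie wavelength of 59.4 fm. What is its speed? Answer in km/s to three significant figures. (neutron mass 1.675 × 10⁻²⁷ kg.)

p = h/λ = 6.626 × 10⁻³⁴ / 5.940 × 10⁻¹⁴ = 1.115 × 10⁻²⁰ kg·m/s.
v = p/m = 1.115 × 10⁻²⁰ / 1.675 × 10⁻²⁷ = 6.66 × 10⁶ m/s = 6660 km/s.

v = 6660 km/s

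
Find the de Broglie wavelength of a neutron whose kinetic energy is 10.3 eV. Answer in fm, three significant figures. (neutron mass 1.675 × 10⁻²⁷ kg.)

KE = 10.3 eV = 1.650 × 10⁻¹⁸ J.
p = √(2mKE) = √(2 × 1.675 × 10⁻²⁷ × 1.650 × 10⁻¹⁸) = 7.435 × 10⁻²³ kg·m/s.
λ = h/p = 6.626 × 10⁻³⁴ / 7.435 × 10⁻²³ = 8.91 × 10⁻¹² m = 8910 fm.

λ = 8910 fm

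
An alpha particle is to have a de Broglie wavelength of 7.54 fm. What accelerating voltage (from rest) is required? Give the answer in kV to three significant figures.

p = h/λ = 6.626 × 10⁻³⁴ / 7.540 × 10⁻¹⁵ = 8.788 × 10⁻²⁰ kg·m/s.
KE = p²/(2m) = 5.811 × 10⁻¹³ J.
V = KE/2e = 5.811 × 10⁻¹³ / (2 × 1.602 × 10⁻¹⁹) = 1810 kV.

V = 1810 kV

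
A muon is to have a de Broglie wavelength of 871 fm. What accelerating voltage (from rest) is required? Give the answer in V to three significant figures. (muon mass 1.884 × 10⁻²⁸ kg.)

V = 9590 V

p = h/λ = 6.626 × 10⁻³⁴ / 8.710 × 10⁻¹³ = 7.607 × 10⁻²² kg·m/s.
KE = p²/(2m) = 1.536 × 10⁻¹⁵ J.
V = KE/e = 1.536 × 10⁻¹⁵ / (1.602 × 10⁻¹⁹) = 9590 V.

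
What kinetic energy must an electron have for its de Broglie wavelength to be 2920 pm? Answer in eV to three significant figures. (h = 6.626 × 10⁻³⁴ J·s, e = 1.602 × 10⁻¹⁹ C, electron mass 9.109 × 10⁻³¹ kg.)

p = h/λ = 6.626 × 10⁻³⁴ / 2.920 × 10⁻⁹ = 2.269 × 10⁻²⁵ kg·m/s.
KE = p²/(2m) = (2.269 × 10⁻²⁵)² / (2 × 9.109 × 10⁻³¹) = 2.826 × 10⁻²⁰ J = 0.176 eV.

KE = 0.176 eV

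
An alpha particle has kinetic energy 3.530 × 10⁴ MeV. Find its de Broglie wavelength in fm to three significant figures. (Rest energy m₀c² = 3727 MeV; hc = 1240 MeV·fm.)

λ = 0.0319 fm

Total energy E = KE + m₀c² = 3.530 × 10⁴ + 3727 = 39027 MeV.
(pc)² = E² − (m₀c²)² = (39027)² − (3727)² = 1.509 × 10⁹ MeV², so pc = 3.885 × 10⁴ MeV.
λ = hc/(pc) = 1240 MeV·fm / 3.885 × 10⁴ MeV = 0.0319 fm.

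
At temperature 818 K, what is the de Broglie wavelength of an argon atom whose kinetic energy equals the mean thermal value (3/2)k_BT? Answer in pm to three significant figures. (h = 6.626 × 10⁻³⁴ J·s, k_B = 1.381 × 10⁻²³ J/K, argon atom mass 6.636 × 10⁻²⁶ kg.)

KE = (3/2)k_BT = 1.5 × 1.381 × 10⁻²³ × 818 = 1.694 × 10⁻²⁰ J.
p = √(2mKE) = √(2 × 6.636 × 10⁻²⁶ × 1.694 × 10⁻²⁰) = 4.742 × 10⁻²³ kg·m/s.
λ = h/p = 1.40 × 10⁻¹¹ m = 14.0 pm.

λ = 14.0 pm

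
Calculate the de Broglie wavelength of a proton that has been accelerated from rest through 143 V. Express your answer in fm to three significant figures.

KE = eV = 1.602 × 10⁻¹⁹ × 143.0 = 2.291 × 10⁻¹⁷ J.
p = √(2mKE) = √(2 × 1.673 × 10⁻²⁷ × 2.291 × 10⁻¹⁷) = 2.769 × 10⁻²² kg·m/s.
λ = h/p = 6.626 × 10⁻³⁴ / 2.769 × 10⁻²² = 2.39 × 10⁻¹² m = 2390 fm.

λ = 2390 fm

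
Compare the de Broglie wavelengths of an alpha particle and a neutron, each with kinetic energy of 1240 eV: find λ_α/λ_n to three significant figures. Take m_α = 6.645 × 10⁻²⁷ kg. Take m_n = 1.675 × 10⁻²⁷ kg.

At fixed KE, p = √(2mKE) so λ = h/p ∝ 1/√m.
λ_α/λ_n = √(m_n/m_α) = √(1.675 × 10⁻²⁷/6.645 × 10⁻²⁷) = √(0.2521) = 0.502.

λ_α/λ_n = 0.502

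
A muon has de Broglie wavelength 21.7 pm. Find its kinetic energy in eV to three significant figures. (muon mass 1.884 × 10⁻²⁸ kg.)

KE = 15.4 eV

p = h/λ = 6.626 × 10⁻³⁴ / 2.170 × 10⁻¹¹ = 3.053 × 10⁻²³ kg·m/s.
KE = p²/(2m) = (3.053 × 10⁻²³)² / (2 × 1.884 × 10⁻²⁸) = 2.474 × 10⁻¹⁸ J = 15.4 eV.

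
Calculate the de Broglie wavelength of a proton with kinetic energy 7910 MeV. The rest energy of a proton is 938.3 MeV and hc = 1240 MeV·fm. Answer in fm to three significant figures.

Total energy E = KE + m₀c² = 7910 + 938.3 = 8848.3 MeV.
(pc)² = E² − (m₀c²)² = (8848.3)² − (938.3)² = 7.741 × 10⁷ MeV², so pc = 8798 MeV.
λ = hc/(pc) = 1240 MeV·fm / 8798 MeV = 0.141 fm.

λ = 0.141 fm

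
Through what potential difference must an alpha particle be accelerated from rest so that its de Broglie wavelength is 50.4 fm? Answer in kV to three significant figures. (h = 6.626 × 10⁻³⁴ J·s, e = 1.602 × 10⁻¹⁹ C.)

V = 40.6 kV

p = h/λ = 6.626 × 10⁻³⁴ / 5.040 × 10⁻¹⁴ = 1.315 × 10⁻²⁰ kg·m/s.
KE = p²/(2m) = 1.301 × 10⁻¹⁴ J.
V = KE/2e = 1.301 × 10⁻¹⁴ / (2 × 1.602 × 10⁻¹⁹) = 40.6 kV.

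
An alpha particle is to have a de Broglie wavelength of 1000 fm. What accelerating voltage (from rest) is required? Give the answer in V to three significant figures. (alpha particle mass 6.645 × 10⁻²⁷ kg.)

p = h/λ = 6.626 × 10⁻³⁴ / 1.000 × 10⁻¹² = 6.626 × 10⁻²² kg·m/s.
KE = p²/(2m) = 3.304 × 10⁻¹⁷ J.
V = KE/2e = 3.304 × 10⁻¹⁷ / (2 × 1.602 × 10⁻¹⁹) = 103 V.

V = 103 V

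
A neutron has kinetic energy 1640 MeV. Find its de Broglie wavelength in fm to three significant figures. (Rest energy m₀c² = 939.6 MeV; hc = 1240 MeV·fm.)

Total energy E = KE + m₀c² = 1640 + 939.6 = 2579.6 MeV.
(pc)² = E² − (m₀c²)² = (2579.6)² − (939.6)² = 5.771 × 10⁶ MeV², so pc = 2402 MeV.
λ = hc/(pc) = 1240 MeV·fm / 2402 MeV = 0.516 fm.

λ = 0.516 fm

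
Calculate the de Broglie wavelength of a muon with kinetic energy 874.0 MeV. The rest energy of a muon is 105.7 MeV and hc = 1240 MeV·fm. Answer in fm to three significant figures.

Total energy E = KE + m₀c² = 874.0 + 105.7 = 979.7 MeV.
(pc)² = E² − (m₀c²)² = (979.7)² − (105.7)² = 9.486 × 10⁵ MeV², so pc = 974.0 MeV.
λ = hc/(pc) = 1240 MeV·fm / 974.0 MeV = 1.27 fm.

λ = 1.27 fm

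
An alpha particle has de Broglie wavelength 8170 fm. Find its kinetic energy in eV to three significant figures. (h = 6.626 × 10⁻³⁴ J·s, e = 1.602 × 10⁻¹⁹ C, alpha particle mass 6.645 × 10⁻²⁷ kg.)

p = h/λ = 6.626 × 10⁻³⁴ / 8.170 × 10⁻¹² = 8.110 × 10⁻²³ kg·m/s.
KE = p²/(2m) = (8.110 × 10⁻²³)² / (2 × 6.645 × 10⁻²⁷) = 4.949 × 10⁻¹⁹ J = 3.09 eV.

KE = 3.09 eV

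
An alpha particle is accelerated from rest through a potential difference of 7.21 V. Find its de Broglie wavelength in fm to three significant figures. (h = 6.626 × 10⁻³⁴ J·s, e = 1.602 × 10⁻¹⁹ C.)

λ = 3780 fm

KE = 2eV = 2 × 1.602 × 10⁻¹⁹ × 7.210 = 2.310 × 10⁻¹⁸ J.
p = √(2mKE) = √(2 × 6.645 × 10⁻²⁷ × 2.310 × 10⁻¹⁸) = 1.752 × 10⁻²² kg·m/s.
λ = h/p = 6.626 × 10⁻³⁴ / 1.752 × 10⁻²² = 3.78 × 10⁻¹² m = 3780 fm.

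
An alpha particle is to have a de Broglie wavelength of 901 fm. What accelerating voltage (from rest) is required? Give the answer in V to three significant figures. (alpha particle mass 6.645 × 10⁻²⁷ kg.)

p = h/λ = 6.626 × 10⁻³⁴ / 9.010 × 10⁻¹³ = 7.354 × 10⁻²² kg·m/s.
KE = p²/(2m) = 4.069 × 10⁻¹⁷ J.
V = KE/2e = 4.069 × 10⁻¹⁷ / (2 × 1.602 × 10⁻¹⁹) = 127 V.

V = 127 V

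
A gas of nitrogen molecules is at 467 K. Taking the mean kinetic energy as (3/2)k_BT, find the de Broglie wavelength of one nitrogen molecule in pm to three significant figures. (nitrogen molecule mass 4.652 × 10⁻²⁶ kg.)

KE = (3/2)k_BT = 1.5 × 1.381 × 10⁻²³ × 467 = 9.674 × 10⁻²¹ J.
p = √(2mKE) = √(2 × 4.652 × 10⁻²⁶ × 9.674 × 10⁻²¹) = 3.000 × 10⁻²³ kg·m/s.
λ = h/p = 2.21 × 10⁻¹¹ m = 22.1 pm.

λ = 22.1 pm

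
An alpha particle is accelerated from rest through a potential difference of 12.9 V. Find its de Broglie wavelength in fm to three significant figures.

λ = 2830 fm

KE = 2eV = 2 × 1.602 × 10⁻¹⁹ × 12.90 = 4.133 × 10⁻¹⁸ J.
p = √(2mKE) = √(2 × 6.645 × 10⁻²⁷ × 4.133 × 10⁻¹⁸) = 2.344 × 10⁻²² kg·m/s.
λ = h/p = 6.626 × 10⁻³⁴ / 2.344 × 10⁻²² = 2.83 × 10⁻¹² m = 2830 fm.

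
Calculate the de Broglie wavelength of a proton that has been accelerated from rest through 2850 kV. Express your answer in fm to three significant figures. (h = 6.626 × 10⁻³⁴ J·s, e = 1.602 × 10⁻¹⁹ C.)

λ = 17.0 fm

KE = eV = 1.602 × 10⁻¹⁹ × 2.850 × 10⁶ = 4.566 × 10⁻¹³ J.
p = √(2mKE) = √(2 × 1.673 × 10⁻²⁷ × 4.566 × 10⁻¹³) = 3.909 × 10⁻²⁰ kg·m/s.
λ = h/p = 6.626 × 10⁻³⁴ / 3.909 × 10⁻²⁰ = 1.70 × 10⁻¹⁴ m = 17.0 fm.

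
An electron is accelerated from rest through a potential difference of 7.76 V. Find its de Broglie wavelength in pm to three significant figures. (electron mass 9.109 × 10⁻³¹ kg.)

λ = 440 pm

KE = eV = 1.602 × 10⁻¹⁹ × 7.760 = 1.243 × 10⁻¹⁸ J.
p = √(2mKE) = √(2 × 9.109 × 10⁻³¹ × 1.243 × 10⁻¹⁸) = 1.505 × 10⁻²⁴ kg·m/s.
λ = h/p = 6.626 × 10⁻³⁴ / 1.505 × 10⁻²⁴ = 4.40 × 10⁻¹⁰ m = 440 pm.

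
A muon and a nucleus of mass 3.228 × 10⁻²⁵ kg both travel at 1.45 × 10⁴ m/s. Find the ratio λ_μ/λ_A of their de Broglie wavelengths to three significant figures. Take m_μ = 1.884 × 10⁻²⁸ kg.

At fixed v, p = mv so λ = h/(mv) ∝ 1/m.
λ_μ/λ_A = m_A/m_μ = 3.228 × 10⁻²⁵/1.884 × 10⁻²⁸ = 1710.

λ_μ/λ_A = 1710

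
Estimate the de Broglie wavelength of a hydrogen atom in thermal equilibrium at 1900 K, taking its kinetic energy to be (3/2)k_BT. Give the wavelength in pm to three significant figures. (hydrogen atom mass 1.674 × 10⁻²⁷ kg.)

λ = 57.7 pm

KE = (3/2)k_BT = 1.5 × 1.381 × 10⁻²³ × 1900 = 3.936 × 10⁻²⁰ J.
p = √(2mKE) = √(2 × 1.674 × 10⁻²⁷ × 3.936 × 10⁻²⁰) = 1.148 × 10⁻²³ kg·m/s.
λ = h/p = 5.77 × 10⁻¹¹ m = 57.7 pm.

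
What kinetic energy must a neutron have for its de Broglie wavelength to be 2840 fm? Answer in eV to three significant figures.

KE = 101 eV

p = h/λ = 6.626 × 10⁻³⁴ / 2.840 × 10⁻¹² = 2.333 × 10⁻²² kg·m/s.
KE = p²/(2m) = (2.333 × 10⁻²²)² / (2 × 1.675 × 10⁻²⁷) = 1.625 × 10⁻¹⁷ J = 101 eV.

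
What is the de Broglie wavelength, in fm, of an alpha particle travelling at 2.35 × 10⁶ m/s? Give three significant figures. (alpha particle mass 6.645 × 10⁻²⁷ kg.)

λ = 42.4 fm

p = mv = 6.645 × 10⁻²⁷ × 2.35 × 10⁶ = 1.562 × 10⁻²⁰ kg·m/s.
λ = h/p = 6.626 × 10⁻³⁴ / 1.562 × 10⁻²⁰ = 4.24 × 10⁻¹⁴ m = 42.4 fm.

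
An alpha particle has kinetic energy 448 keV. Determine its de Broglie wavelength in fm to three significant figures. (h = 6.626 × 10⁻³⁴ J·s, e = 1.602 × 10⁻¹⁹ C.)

KE = 448 keV = 7.177 × 10⁻¹⁴ J.
p = √(2mKE) = √(2 × 6.645 × 10⁻²⁷ × 7.177 × 10⁻¹⁴) = 3.088 × 10⁻²⁰ kg·m/s.
λ = h/p = 6.626 × 10⁻³⁴ / 3.088 × 10⁻²⁰ = 2.15 × 10⁻¹⁴ m = 21.5 fm.

λ = 21.5 fm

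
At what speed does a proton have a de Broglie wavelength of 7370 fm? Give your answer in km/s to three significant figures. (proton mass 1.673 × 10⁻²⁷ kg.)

v = 53.7 km/s

p = h/λ = 6.626 × 10⁻³⁴ / 7.370 × 10⁻¹² = 8.991 × 10⁻²³ kg·m/s.
v = p/m = 8.991 × 10⁻²³ / 1.673 × 10⁻²⁷ = 5.37 × 10⁴ m/s = 53.7 km/s.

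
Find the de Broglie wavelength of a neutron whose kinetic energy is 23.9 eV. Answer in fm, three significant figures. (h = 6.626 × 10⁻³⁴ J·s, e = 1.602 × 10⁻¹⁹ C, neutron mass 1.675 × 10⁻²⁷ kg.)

λ = 5850 fm

KE = 23.9 eV = 3.829 × 10⁻¹⁸ J.
p = √(2mKE) = √(2 × 1.675 × 10⁻²⁷ × 3.829 × 10⁻¹⁸) = 1.133 × 10⁻²² kg·m/s.
λ = h/p = 6.626 × 10⁻³⁴ / 1.133 × 10⁻²² = 5.85 × 10⁻¹² m = 5850 fm.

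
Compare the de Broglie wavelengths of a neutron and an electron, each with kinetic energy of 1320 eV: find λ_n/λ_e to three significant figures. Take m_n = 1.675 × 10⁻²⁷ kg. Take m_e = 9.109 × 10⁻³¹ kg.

At fixed KE, p = √(2mKE) so λ = h/p ∝ 1/√m.
λ_n/λ_e = √(m_e/m_n) = √(9.109 × 10⁻³¹/1.675 × 10⁻²⁷) = √(5.438 × 10⁻⁴) = 0.0233.

λ_n/λ_e = 0.0233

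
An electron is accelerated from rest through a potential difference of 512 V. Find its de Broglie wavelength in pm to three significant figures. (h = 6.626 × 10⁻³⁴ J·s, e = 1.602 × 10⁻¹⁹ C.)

λ = 54.2 pm

KE = eV = 1.602 × 10⁻¹⁹ × 512.0 = 8.202 × 10⁻¹⁷ J.
p = √(2mKE) = √(2 × 9.109 × 10⁻³¹ × 8.202 × 10⁻¹⁷) = 1.222 × 10⁻²³ kg·m/s.
λ = h/p = 6.626 × 10⁻³⁴ / 1.222 × 10⁻²³ = 5.42 × 10⁻¹¹ m = 54.2 pm.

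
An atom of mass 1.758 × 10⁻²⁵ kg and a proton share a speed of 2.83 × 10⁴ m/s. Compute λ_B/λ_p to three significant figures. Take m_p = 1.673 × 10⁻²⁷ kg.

At fixed v, p = mv so λ = h/(mv) ∝ 1/m.
λ_B/λ_p = m_p/m_B = 1.673 × 10⁻²⁷/1.758 × 10⁻²⁵ = 9.52 × 10⁻³.

λ_B/λ_p = 9.52 × 10⁻³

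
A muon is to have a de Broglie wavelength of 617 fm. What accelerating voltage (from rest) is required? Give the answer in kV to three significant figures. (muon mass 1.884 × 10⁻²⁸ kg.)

V = 19.1 kV

p = h/λ = 6.626 × 10⁻³⁴ / 6.170 × 10⁻¹³ = 1.074 × 10⁻²¹ kg·m/s.
KE = p²/(2m) = 3.061 × 10⁻¹⁵ J.
V = KE/e = 3.061 × 10⁻¹⁵ / (1.602 × 10⁻¹⁹) = 19.1 kV.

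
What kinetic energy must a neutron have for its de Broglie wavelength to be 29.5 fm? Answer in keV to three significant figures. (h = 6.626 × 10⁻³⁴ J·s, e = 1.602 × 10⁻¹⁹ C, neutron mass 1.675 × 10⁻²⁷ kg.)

p = h/λ = 6.626 × 10⁻³⁴ / 2.950 × 10⁻¹⁴ = 2.246 × 10⁻²⁰ kg·m/s.
KE = p²/(2m) = (2.246 × 10⁻²⁰)² / (2 × 1.675 × 10⁻²⁷) = 1.506 × 10⁻¹³ J = 940 keV.

KE = 940 keV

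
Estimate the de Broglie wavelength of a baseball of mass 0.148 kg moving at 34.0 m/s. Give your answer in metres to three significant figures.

λ = 1.32 × 10⁻³⁴ m

p = mv = 0.148 × 34.0 = 5.032 kg·m/s.
λ = h/p = 6.626 × 10⁻³⁴ / 5.032 = 1.32 × 10⁻³⁴ m.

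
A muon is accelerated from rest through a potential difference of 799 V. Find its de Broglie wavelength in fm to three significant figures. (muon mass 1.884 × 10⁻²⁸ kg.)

KE = eV = 1.602 × 10⁻¹⁹ × 799.0 = 1.280 × 10⁻¹⁶ J.
p = √(2mKE) = √(2 × 1.884 × 10⁻²⁸ × 1.280 × 10⁻¹⁶) = 2.196 × 10⁻²² kg·m/s.
λ = h/p = 6.626 × 10⁻³⁴ / 2.196 × 10⁻²² = 3.02 × 10⁻¹² m = 3020 fm.

λ = 3020 fm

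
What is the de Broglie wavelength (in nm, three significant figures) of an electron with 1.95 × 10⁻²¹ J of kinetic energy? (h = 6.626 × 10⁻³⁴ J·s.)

p = √(2mKE) = √(2 × 9.109 × 10⁻³¹ × 1.950 × 10⁻²¹) = 5.960 × 10⁻²⁶ kg·m/s.
λ = h/p = 6.626 × 10⁻³⁴ / 5.960 × 10⁻²⁶ = 1.11 × 10⁻⁸ m = 11.1 nm.

λ = 11.1 nm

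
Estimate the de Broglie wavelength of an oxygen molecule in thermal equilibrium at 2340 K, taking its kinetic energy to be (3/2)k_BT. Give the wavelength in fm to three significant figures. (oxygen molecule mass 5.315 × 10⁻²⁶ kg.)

λ = 9230 fm

KE = (3/2)k_BT = 1.5 × 1.381 × 10⁻²³ × 2340 = 4.847 × 10⁻²⁰ J.
p = √(2mKE) = √(2 × 5.315 × 10⁻²⁶ × 4.847 × 10⁻²⁰) = 7.178 × 10⁻²³ kg·m/s.
λ = h/p = 9.23 × 10⁻¹² m = 9230 fm.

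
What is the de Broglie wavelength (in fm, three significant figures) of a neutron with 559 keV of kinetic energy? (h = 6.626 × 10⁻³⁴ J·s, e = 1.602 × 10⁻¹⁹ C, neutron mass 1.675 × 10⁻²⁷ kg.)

λ = 38.3 fm

KE = 559 keV = 8.955 × 10⁻¹⁴ J.
p = √(2mKE) = √(2 × 1.675 × 10⁻²⁷ × 8.955 × 10⁻¹⁴) = 1.732 × 10⁻²⁰ kg·m/s.
λ = h/p = 6.626 × 10⁻³⁴ / 1.732 × 10⁻²⁰ = 3.83 × 10⁻¹⁴ m = 38.3 fm.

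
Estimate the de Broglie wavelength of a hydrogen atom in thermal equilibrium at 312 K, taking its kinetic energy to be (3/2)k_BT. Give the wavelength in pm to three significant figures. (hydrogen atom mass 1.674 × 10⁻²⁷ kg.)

λ = 142 pm

KE = (3/2)k_BT = 1.5 × 1.381 × 10⁻²³ × 312 = 6.463 × 10⁻²¹ J.
p = √(2mKE) = √(2 × 1.674 × 10⁻²⁷ × 6.463 × 10⁻²¹) = 4.652 × 10⁻²⁴ kg·m/s.
λ = h/p = 1.42 × 10⁻¹⁰ m = 142 pm.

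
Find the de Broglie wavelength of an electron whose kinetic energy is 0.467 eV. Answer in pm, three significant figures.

KE = 0.467 eV = 7.481 × 10⁻²⁰ J.
p = √(2mKE) = √(2 × 9.109 × 10⁻³¹ × 7.481 × 10⁻²⁰) = 3.692 × 10⁻²⁵ kg·m/s.
λ = h/p = 6.626 × 10⁻³⁴ / 3.692 × 10⁻²⁵ = 1.79 × 10⁻⁹ m = 1790 pm.

λ = 1790 pm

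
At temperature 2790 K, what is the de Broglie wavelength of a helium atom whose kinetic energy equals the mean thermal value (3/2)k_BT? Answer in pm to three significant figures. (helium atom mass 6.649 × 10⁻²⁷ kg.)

λ = 23.9 pm

KE = (3/2)k_BT = 1.5 × 1.381 × 10⁻²³ × 2790 = 5.779 × 10⁻²⁰ J.
p = √(2mKE) = √(2 × 6.649 × 10⁻²⁷ × 5.779 × 10⁻²⁰) = 2.772 × 10⁻²³ kg·m/s.
λ = h/p = 2.39 × 10⁻¹¹ m = 23.9 pm.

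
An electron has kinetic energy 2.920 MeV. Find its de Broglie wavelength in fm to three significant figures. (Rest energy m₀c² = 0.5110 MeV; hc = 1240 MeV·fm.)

Total energy E = KE + m₀c² = 2.920 + 0.5110 = 3.4310 MeV.
(pc)² = E² − (m₀c²)² = (3.4310)² − (0.5110)² = 11.51 MeV², so pc = 3.393 MeV.
λ = hc/(pc) = 1240 MeV·fm / 3.393 MeV = 365 fm.

λ = 365 fm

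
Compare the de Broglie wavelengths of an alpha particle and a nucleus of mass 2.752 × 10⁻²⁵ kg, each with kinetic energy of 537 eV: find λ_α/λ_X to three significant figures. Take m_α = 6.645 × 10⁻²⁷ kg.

λ_α/λ_X = 6.44

At fixed KE, p = √(2mKE) so λ = h/p ∝ 1/√m.
λ_α/λ_X = √(m_X/m_α) = √(2.752 × 10⁻²⁵/6.645 × 10⁻²⁷) = √(41.41) = 6.44.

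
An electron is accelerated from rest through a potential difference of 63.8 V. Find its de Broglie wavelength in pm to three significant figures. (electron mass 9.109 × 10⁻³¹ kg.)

KE = eV = 1.602 × 10⁻¹⁹ × 63.80 = 1.022 × 10⁻¹⁷ J.
p = √(2mKE) = √(2 × 9.109 × 10⁻³¹ × 1.022 × 10⁻¹⁷) = 4.315 × 10⁻²⁴ kg·m/s.
λ = h/p = 6.626 × 10⁻³⁴ / 4.315 × 10⁻²⁴ = 1.54 × 10⁻¹⁰ m = 154 pm.

λ = 154 pm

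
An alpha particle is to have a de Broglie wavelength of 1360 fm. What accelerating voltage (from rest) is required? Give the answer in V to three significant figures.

V = 55.7 V

p = h/λ = 6.626 × 10⁻³⁴ / 1.360 × 10⁻¹² = 4.872 × 10⁻²² kg·m/s.
KE = p²/(2m) = 1.786 × 10⁻¹⁷ J.
V = KE/2e = 1.786 × 10⁻¹⁷ / (2 × 1.602 × 10⁻¹⁹) = 55.7 V.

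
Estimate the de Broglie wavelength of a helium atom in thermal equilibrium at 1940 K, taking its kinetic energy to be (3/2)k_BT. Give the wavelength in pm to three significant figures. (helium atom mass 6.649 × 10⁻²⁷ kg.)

λ = 28.7 pm

KE = (3/2)k_BT = 1.5 × 1.381 × 10⁻²³ × 1940 = 4.019 × 10⁻²⁰ J.
p = √(2mKE) = √(2 × 6.649 × 10⁻²⁷ × 4.019 × 10⁻²⁰) = 2.312 × 10⁻²³ kg·m/s.
λ = h/p = 2.87 × 10⁻¹¹ m = 28.7 pm.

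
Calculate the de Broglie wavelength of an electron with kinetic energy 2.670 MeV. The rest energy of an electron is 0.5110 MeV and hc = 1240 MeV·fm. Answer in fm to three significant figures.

λ = 395 fm

Total energy E = KE + m₀c² = 2.670 + 0.5110 = 3.1810 MeV.
(pc)² = E² − (m₀c²)² = (3.1810)² − (0.5110)² = 9.858 MeV², so pc = 3.140 MeV.
λ = hc/(pc) = 1240 MeV·fm / 3.140 MeV = 395 fm.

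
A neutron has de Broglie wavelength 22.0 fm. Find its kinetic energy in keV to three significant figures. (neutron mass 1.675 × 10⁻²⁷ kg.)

KE = 1690 keV

p = h/λ = 6.626 × 10⁻³⁴ / 2.200 × 10⁻¹⁴ = 3.012 × 10⁻²⁰ kg·m/s.
KE = p²/(2m) = (3.012 × 10⁻²⁰)² / (2 × 1.675 × 10⁻²⁷) = 2.708 × 10⁻¹³ J = 1690 keV.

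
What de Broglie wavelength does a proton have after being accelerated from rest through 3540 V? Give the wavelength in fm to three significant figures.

KE = eV = 1.602 × 10⁻¹⁹ × 3540 = 5.671 × 10⁻¹⁶ J.
p = √(2mKE) = √(2 × 1.673 × 10⁻²⁷ × 5.671 × 10⁻¹⁶) = 1.378 × 10⁻²¹ kg·m/s.
λ = h/p = 6.626 × 10⁻³⁴ / 1.378 × 10⁻²¹ = 4.81 × 10⁻¹³ m = 481 fm.

λ = 481 fm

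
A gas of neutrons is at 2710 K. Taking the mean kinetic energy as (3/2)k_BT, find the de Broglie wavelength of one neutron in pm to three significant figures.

λ = 48.3 pm

KE = (3/2)k_BT = 1.5 × 1.381 × 10⁻²³ × 2710 = 5.614 × 10⁻²⁰ J.
p = √(2mKE) = √(2 × 1.675 × 10⁻²⁷ × 5.614 × 10⁻²⁰) = 1.371 × 10⁻²³ kg·m/s.
λ = h/p = 4.83 × 10⁻¹¹ m = 48.3 pm.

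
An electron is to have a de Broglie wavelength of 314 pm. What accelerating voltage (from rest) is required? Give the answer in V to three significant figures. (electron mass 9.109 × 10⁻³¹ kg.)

p = h/λ = 6.626 × 10⁻³⁴ / 3.140 × 10⁻¹⁰ = 2.110 × 10⁻²⁴ kg·m/s.
KE = p²/(2m) = 2.444 × 10⁻¹⁸ J.
V = KE/e = 2.444 × 10⁻¹⁸ / (1.602 × 10⁻¹⁹) = 15.3 V.

V = 15.3 V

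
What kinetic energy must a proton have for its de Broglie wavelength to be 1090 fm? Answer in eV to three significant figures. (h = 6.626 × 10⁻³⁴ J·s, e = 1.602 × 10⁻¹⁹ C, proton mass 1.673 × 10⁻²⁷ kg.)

KE = 689 eV

p = h/λ = 6.626 × 10⁻³⁴ / 1.090 × 10⁻¹² = 6.079 × 10⁻²² kg·m/s.
KE = p²/(2m) = (6.079 × 10⁻²²)² / (2 × 1.673 × 10⁻²⁷) = 1.104 × 10⁻¹⁶ J = 689 eV.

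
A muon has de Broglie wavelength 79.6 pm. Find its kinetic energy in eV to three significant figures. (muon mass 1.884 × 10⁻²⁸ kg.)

p = h/λ = 6.626 × 10⁻³⁴ / 7.960 × 10⁻¹¹ = 8.324 × 10⁻²⁴ kg·m/s.
KE = p²/(2m) = (8.324 × 10⁻²⁴)² / (2 × 1.884 × 10⁻²⁸) = 1.839 × 10⁻¹⁹ J = 1.15 eV.

KE = 1.15 eV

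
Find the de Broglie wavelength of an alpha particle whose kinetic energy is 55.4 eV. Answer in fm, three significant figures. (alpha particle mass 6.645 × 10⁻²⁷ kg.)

KE = 55.4 eV = 8.875 × 10⁻¹⁸ J.
p = √(2mKE) = √(2 × 6.645 × 10⁻²⁷ × 8.875 × 10⁻¹⁸) = 3.434 × 10⁻²² kg·m/s.
λ = h/p = 6.626 × 10⁻³⁴ / 3.434 × 10⁻²² = 1.93 × 10⁻¹² m = 1930 fm.

λ = 1930 fm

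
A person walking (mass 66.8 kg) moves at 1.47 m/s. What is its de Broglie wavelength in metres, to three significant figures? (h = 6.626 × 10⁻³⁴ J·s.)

λ = 6.75 × 10⁻³⁶ m

p = mv = 66.8 × 1.47 = 9.820 × 10¹ kg·m/s.
λ = h/p = 6.626 × 10⁻³⁴ / 9.820 × 10¹ = 6.75 × 10⁻³⁶ m.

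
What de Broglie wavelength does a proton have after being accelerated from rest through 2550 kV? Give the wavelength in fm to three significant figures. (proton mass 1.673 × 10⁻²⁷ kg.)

λ = 17.9 fm

KE = eV = 1.602 × 10⁻¹⁹ × 2.550 × 10⁶ = 4.085 × 10⁻¹³ J.
p = √(2mKE) = √(2 × 1.673 × 10⁻²⁷ × 4.085 × 10⁻¹³) = 3.697 × 10⁻²⁰ kg·m/s.
λ = h/p = 6.626 × 10⁻³⁴ / 3.697 × 10⁻²⁰ = 1.79 × 10⁻¹⁴ m = 17.9 fm.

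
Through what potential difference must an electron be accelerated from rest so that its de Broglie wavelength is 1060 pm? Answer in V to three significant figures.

V = 1.34 V

p = h/λ = 6.626 × 10⁻³⁴ / 1.060 × 10⁻⁹ = 6.251 × 10⁻²⁵ kg·m/s.
KE = p²/(2m) = 2.145 × 10⁻¹⁹ J.
V = KE/e = 2.145 × 10⁻¹⁹ / (1.602 × 10⁻¹⁹) = 1.34 V.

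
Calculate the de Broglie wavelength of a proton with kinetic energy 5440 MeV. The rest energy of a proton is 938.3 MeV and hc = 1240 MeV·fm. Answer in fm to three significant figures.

λ = 0.197 fm

Total energy E = KE + m₀c² = 5440 + 938.3 = 6378.3 MeV.
(pc)² = E² − (m₀c²)² = (6378.3)² − (938.3)² = 3.980 × 10⁷ MeV², so pc = 6309 MeV.
λ = hc/(pc) = 1240 MeV·fm / 6309 MeV = 0.197 fm.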